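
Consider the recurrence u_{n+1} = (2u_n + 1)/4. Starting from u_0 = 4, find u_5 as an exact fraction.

39/64

u_1 = (2·4 + 1)/4 = 9/4.
u_2 = (2·(9/4) + 1)/4 = 11/8.
u_3 = (2·(11/8) + 1)/4 = 15/16.
u_4 = (2·(15/16) + 1)/4 = 23/32.
u_5 = (2·(23/32) + 1)/4 = 39/64.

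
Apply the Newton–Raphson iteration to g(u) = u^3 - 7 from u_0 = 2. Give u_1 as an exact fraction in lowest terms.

g'(u) = 3u^2.
g(2) = 1, g'(2) = 12, so u_1 = 2 - 1/12 = 23/12.

23/12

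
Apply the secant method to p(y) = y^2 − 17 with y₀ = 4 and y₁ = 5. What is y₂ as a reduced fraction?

p(4) = −1, p(5) = 8. y₂ = 5 − 8·(5 − 4)/(8 − (−1)) = 37/9.

37/9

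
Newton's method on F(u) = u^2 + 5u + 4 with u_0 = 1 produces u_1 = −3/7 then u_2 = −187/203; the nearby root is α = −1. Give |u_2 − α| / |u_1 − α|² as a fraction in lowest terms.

7/29

u_1 − α = −3/7 − (−1) = −3/7 + 1 = 4/7, so |u_1 − α| = 4/7.
u_2 − α = −187/203 − (−1) = −187/203 + 1 = 16/203, so |u_2 − α| = 16/203.
|u_1 − α|² = 16/49.
Ratio = (16/203) / (16/49) = 7/29.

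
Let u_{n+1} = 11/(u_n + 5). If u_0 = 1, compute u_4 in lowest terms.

2981/1806

u_1 = 11/(1 + 5) = 11/6.
u_2 = 11/(11/6 + 5) = 66/41.
u_3 = 11/(66/41 + 5) = 451/271.
u_4 = 11/(451/271 + 5) = 2981/1806.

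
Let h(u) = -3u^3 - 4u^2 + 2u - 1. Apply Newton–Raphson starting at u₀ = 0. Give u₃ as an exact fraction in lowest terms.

4139/1513

h'(u) = -9u^2 - 8u + 2.
h(0) = -1, h'(0) = 2, so u₁ = 0 - (-1)/2 = 1/2.
h(1/2) = -11/8, h'(1/2) = -17/4, so u₂ = (1/2) - (-11/8)/(-17/4) = 3/17.
h(3/17) = -3872/4913, h'(3/17) = 89/289, so u₃ = (3/17) - (-3872/4913)/(89/289) = 4139/1513.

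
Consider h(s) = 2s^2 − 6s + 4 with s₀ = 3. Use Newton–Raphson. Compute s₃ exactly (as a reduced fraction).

511/255

h'(s) = 4s − 6.
h(3) = 4, h'(3) = 6, so s₁ = 3 − 4/6 = 7/3.
h(7/3) = 8/9, h'(7/3) = 10/3, so s₂ = (7/3) − (8/9)/(10/3) = 31/15.
h(31/15) = 32/225, h'(31/15) = 34/15, so s₃ = (31/15) − (32/225)/(34/15) = 511/255.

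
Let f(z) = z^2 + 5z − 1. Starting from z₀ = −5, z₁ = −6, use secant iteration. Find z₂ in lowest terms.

f(−5) = −1, f(−6) = 5. z₂ = (−6) − 5·((−6) − (−5))/(5 − (−1)) = −31/6.

−31/6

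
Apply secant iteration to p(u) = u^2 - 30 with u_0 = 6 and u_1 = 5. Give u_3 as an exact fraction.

126/23

p(6) = 6, p(5) = -5. u_2 = 5 - (-5)·(5 - 6)/((-5) - 6) = 60/11.
p(5) = -5, p(60/11) = -30/121. u_3 = (60/11) - (-30/121)·((60/11) - 5)/((-30/121) - (-5)) = 126/23.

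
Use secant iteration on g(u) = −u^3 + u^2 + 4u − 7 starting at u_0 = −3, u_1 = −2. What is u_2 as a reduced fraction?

g(−3) = 17, g(−2) = −3. u_2 = (−2) − (−3)·((−2) − (−3))/((−3) − 17) = −43/20.

−43/20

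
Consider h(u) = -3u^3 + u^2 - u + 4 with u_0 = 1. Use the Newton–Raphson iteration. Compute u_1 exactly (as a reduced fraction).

h'(u) = -9u^2 + 2u - 1.
h(1) = 1, h'(1) = -8, so u_1 = 1 - 1/(-8) = 9/8.

9/8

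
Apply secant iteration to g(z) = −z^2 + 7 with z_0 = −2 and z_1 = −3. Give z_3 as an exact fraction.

−37/14

g(−2) = 3, g(−3) = −2. z_2 = (−3) − (−2)·((−3) − (−2))/((−2) − 3) = −13/5.
g(−3) = −2, g(−13/5) = 6/25. z_3 = (−13/5) − (6/25)·((−13/5) − (−3))/((6/25) − (−2)) = −37/14.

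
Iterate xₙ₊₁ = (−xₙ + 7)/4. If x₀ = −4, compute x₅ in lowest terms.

x₁ = (−(−4) + 7)/4 = 11/4.
x₂ = (−(11/4) + 7)/4 = 17/16.
x₃ = (−(17/16) + 7)/4 = 95/64.
x₄ = (−(95/64) + 7)/4 = 353/256.
x₅ = (−(353/256) + 7)/4 = 1439/1024.

1439/1024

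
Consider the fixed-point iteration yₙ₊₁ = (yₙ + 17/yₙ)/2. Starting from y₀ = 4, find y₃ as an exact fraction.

9478657/2298912

y₁ = (4 + 17/4)/2 = 33/8.
y₂ = (33/8 + 17/(33/8))/2 = 2177/528.
y₃ = (2177/528 + 17/(2177/528))/2 = 9478657/2298912.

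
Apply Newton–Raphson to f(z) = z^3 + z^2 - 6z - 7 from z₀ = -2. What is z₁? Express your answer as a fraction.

-5/2

f'(z) = 3z^2 + 2z - 6.
f(-2) = 1, f'(-2) = 2, so z₁ = (-2) - 1/2 = -5/2.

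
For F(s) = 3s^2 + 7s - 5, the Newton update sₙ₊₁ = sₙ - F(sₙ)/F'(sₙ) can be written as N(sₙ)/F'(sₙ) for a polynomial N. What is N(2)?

17

F'(s) = 6s + 7.
N(s) = s·F'(s) - F(s) = s·(6s + 7) - (3s^2 + 7s - 5) = 3s^2 + 5.
N(2) = 17.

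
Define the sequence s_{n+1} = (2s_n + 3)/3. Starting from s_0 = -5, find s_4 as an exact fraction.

115/81

s_1 = (2·(-5) + 3)/3 = -7/3.
s_2 = (2·(-7/3) + 3)/3 = -5/9.
s_3 = (2·(-5/9) + 3)/3 = 17/27.
s_4 = (2·(17/27) + 3)/3 = 115/81.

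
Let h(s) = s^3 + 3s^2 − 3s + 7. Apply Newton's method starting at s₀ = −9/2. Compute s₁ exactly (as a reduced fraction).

h'(s) = 3s^2 + 6s − 3.
h(−9/2) = −79/8, h'(−9/2) = 123/4, so s₁ = (−9/2) − (−79/8)/(123/4) = −514/123.

−514/123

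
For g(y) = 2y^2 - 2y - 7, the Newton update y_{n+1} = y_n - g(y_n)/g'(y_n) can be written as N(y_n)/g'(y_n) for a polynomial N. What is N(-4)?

39

g'(y) = 4y - 2.
N(y) = y·g'(y) - g(y) = y·(4y - 2) - (2y^2 - 2y - 7) = 2y^2 + 7.
N(-4) = 39.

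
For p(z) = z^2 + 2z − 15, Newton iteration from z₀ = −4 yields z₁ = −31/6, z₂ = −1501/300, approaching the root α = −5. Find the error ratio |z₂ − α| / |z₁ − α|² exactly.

3/25

z₁ − α = −31/6 − (−5) = −31/6 + 5 = −1/6, so |z₁ − α| = 1/6.
z₂ − α = −1501/300 − (−5) = −1501/300 + 5 = −1/300, so |z₂ − α| = 1/300.
|z₁ − α|² = 1/36.
Ratio = (1/300) / (1/36) = 3/25.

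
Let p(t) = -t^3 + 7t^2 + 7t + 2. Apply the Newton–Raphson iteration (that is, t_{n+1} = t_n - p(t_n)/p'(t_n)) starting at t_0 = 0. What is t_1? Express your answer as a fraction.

-2/7

p'(t) = -3t^2 + 14t + 7.
p(0) = 2, p'(0) = 7, so t_1 = 0 - 2/7 = -2/7.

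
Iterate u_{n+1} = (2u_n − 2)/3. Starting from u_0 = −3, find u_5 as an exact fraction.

u_1 = (2·(−3) − 2)/3 = −8/3.
u_2 = (2·(−8/3) − 2)/3 = −22/9.
u_3 = (2·(−22/9) − 2)/3 = −62/27.
u_4 = (2·(−62/27) − 2)/3 = −178/81.
u_5 = (2·(−178/81) − 2)/3 = −518/243.

−518/243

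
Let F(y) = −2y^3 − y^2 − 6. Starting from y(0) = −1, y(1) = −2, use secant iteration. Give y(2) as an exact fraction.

F(−1) = −5, F(−2) = 6. y(2) = (−2) − 6·((−2) − (−1))/(6 − (−5)) = −16/11.

−16/11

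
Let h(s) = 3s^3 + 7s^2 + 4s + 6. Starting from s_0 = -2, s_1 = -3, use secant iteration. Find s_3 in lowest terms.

h(-2) = 2, h(-3) = -24. s_2 = (-3) - (-24)·((-3) - (-2))/((-24) - 2) = -27/13.
h(-3) = -24, h(-27/13) = 2220/2197. s_3 = (-27/13) - (2220/2197)·((-27/13) - (-3))/((2220/2197) - (-24)) = -9681/4579.

-9681/4579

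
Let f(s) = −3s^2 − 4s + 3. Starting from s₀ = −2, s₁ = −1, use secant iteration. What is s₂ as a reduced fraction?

f(−2) = −1, f(−1) = 4. s₂ = (−1) − 4·((−1) − (−2))/(4 − (−1)) = −9/5.

−9/5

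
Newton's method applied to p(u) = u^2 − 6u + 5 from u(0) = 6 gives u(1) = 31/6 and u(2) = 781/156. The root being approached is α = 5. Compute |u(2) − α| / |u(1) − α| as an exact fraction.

1/26

u(1) − α = 31/6 − 5 = 1/6, so |u(1) − α| = 1/6.
u(2) − α = 781/156 − 5 = 1/156, so |u(2) − α| = 1/156.
Ratio = (1/156) / (1/6) = 1/26.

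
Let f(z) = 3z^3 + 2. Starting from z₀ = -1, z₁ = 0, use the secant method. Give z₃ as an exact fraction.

f(-1) = -1, f(0) = 2. z₂ = 0 - 2·(0 - (-1))/(2 - (-1)) = -2/3.
f(0) = 2, f(-2/3) = 10/9. z₃ = (-2/3) - (10/9)·((-2/3) - 0)/((10/9) - 2) = -3/2.

-3/2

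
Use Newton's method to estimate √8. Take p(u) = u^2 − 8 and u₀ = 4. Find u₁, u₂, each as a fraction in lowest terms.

u₁ = 3, u₂ = 17/6

p'(u) = 2u.
p(4) = 8, p'(4) = 8, so u₁ = 4 − 8/8 = 3.
p(3) = 1, p'(3) = 6, so u₂ = 3 − 1/6 = 17/6.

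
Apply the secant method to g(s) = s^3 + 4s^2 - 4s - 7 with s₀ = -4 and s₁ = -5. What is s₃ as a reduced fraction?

g(-4) = 9, g(-5) = -12. s₂ = (-5) - (-12)·((-5) - (-4))/((-12) - 9) = -31/7.
g(-5) = -12, g(-31/7) = 792/343. s₃ = (-31/7) - (792/343)·((-31/7) - (-5))/((792/343) - (-12)) = -1849/409.

-1849/409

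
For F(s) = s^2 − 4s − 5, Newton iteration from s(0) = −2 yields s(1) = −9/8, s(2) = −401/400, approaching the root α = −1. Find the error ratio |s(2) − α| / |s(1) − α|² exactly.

s(1) − α = −9/8 − (−1) = −9/8 + 1 = −1/8, so |s(1) − α| = 1/8.
s(2) − α = −401/400 − (−1) = −401/400 + 1 = −1/400, so |s(2) − α| = 1/400.
|s(1) − α|² = 1/64.
Ratio = (1/400) / (1/64) = 4/25.

4/25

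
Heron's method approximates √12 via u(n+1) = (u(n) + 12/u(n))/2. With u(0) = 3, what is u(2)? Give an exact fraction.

u(1) = (3 + 12/3)/2 = 7/2.
u(2) = (7/2 + 12/(7/2))/2 = 97/28.

97/28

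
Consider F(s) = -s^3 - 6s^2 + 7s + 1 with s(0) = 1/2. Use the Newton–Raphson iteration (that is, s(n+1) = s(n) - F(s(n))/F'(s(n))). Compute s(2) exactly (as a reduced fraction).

-1935/224

F'(s) = -3s^2 - 12s + 7.
F(1/2) = 23/8, F'(1/2) = 1/4, so s(1) = (1/2) - (23/8)/(1/4) = -11.
F(-11) = 529, F'(-11) = -224, so s(2) = (-11) - 529/(-224) = -1935/224.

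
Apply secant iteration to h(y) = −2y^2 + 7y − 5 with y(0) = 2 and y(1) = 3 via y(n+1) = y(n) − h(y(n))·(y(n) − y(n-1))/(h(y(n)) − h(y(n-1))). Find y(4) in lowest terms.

213/85

h(2) = 1, h(3) = −2. y(2) = 3 − (−2)·(3 − 2)/((−2) − 1) = 7/3.
h(3) = −2, h(7/3) = 4/9. y(3) = (7/3) − (4/9)·((7/3) − 3)/((4/9) − (−2)) = 27/11.
h(7/3) = 4/9, h(27/11) = 16/121. y(4) = (27/11) − (16/121)·((27/11) − (7/3))/((16/121) − (4/9)) = 213/85.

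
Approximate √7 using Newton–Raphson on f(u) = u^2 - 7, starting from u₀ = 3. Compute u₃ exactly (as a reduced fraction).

f'(u) = 2u.
f(3) = 2, f'(3) = 6, so u₁ = 3 - 2/6 = 8/3.
f(8/3) = 1/9, f'(8/3) = 16/3, so u₂ = (8/3) - (1/9)/(16/3) = 127/48.
f(127/48) = 1/2304, f'(127/48) = 127/24, so u₃ = (127/48) - (1/2304)/(127/24) = 32257/12192.

32257/12192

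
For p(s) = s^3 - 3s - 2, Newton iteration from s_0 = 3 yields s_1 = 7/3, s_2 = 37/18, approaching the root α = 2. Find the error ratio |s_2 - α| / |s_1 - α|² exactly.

1/2

s_1 - α = 7/3 - 2 = 1/3, so |s_1 - α| = 1/3.
s_2 - α = 37/18 - 2 = 1/18, so |s_2 - α| = 1/18.
|s_1 - α|² = 1/9.
Ratio = (1/18) / (1/9) = 1/2.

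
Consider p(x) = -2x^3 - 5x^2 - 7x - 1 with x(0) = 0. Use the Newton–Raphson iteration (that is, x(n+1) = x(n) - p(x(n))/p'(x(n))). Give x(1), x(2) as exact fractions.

x(1) = -1/7, x(2) = -104/651

p'(x) = -6x^2 - 10x - 7.
p(0) = -1, p'(0) = -7, so x(1) = 0 - (-1)/(-7) = -1/7.
p(-1/7) = -33/343, p'(-1/7) = -279/49, so x(2) = (-1/7) - (-33/343)/(-279/49) = -104/651.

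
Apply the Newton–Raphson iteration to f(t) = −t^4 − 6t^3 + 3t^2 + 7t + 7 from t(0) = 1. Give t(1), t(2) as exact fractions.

f'(t) = −4t^3 − 18t^2 + 6t + 7.
f(1) = 10, f'(1) = −9, so t(1) = 1 − 10/(−9) = 19/9.
f(19/9) = −270100/6561, f'(19/9) = −71581/729, so t(2) = (19/9) − (−270100/6561)/(−71581/729) = 363313/214743.

t(1) = 19/9, t(2) = 363313/214743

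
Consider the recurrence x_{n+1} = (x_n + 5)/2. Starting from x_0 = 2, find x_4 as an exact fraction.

x_1 = (2 + 5)/2 = 7/2.
x_2 = ((7/2) + 5)/2 = 17/4.
x_3 = ((17/4) + 5)/2 = 37/8.
x_4 = ((37/8) + 5)/2 = 77/16.

77/16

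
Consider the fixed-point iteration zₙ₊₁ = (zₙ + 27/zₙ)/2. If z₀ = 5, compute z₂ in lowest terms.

1351/260

z₁ = (5 + 27/5)/2 = 26/5.
z₂ = (26/5 + 27/(26/5))/2 = 1351/260.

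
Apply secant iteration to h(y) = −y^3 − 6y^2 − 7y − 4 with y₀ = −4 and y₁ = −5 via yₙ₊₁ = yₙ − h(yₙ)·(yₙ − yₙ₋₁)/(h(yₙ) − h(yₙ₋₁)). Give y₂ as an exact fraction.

h(−4) = −8, h(−5) = 6. y₂ = (−5) − 6·((−5) − (−4))/(6 − (−8)) = −32/7.

−32/7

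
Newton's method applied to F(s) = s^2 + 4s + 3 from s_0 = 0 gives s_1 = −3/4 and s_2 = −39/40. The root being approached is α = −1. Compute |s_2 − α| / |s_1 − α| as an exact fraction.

s_1 − α = −3/4 − (−1) = −3/4 + 1 = 1/4, so |s_1 − α| = 1/4.
s_2 − α = −39/40 − (−1) = −39/40 + 1 = 1/40, so |s_2 − α| = 1/40.
Ratio = (1/40) / (1/4) = 1/10.

1/10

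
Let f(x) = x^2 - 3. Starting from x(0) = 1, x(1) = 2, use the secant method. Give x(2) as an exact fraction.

5/3

f(1) = -2, f(2) = 1. x(2) = 2 - 1·(2 - 1)/(1 - (-2)) = 5/3.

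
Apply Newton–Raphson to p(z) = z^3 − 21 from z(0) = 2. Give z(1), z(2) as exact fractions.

z(1) = 37/12, z(2) = 68797/24642

p'(z) = 3z^2.
p(2) = −13, p'(2) = 12, so z(1) = 2 − (−13)/12 = 37/12.
p(37/12) = 14365/1728, p'(37/12) = 1369/48, so z(2) = (37/12) − (14365/1728)/(1369/48) = 68797/24642.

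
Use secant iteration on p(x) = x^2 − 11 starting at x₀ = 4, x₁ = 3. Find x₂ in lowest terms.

23/7

p(4) = 5, p(3) = −2. x₂ = 3 − (−2)·(3 − 4)/((−2) − 5) = 23/7.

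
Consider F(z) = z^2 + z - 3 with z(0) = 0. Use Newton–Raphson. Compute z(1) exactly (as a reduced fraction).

3

F'(z) = 2z + 1.
F(0) = -3, F'(0) = 1, so z(1) = 0 - (-3)/1 = 3.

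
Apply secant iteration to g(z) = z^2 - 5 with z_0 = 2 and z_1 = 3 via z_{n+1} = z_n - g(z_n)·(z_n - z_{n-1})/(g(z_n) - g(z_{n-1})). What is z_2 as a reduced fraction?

g(2) = -1, g(3) = 4. z_2 = 3 - 4·(3 - 2)/(4 - (-1)) = 11/5.

11/5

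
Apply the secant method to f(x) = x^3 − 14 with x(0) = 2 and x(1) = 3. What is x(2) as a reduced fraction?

f(2) = −6, f(3) = 13. x(2) = 3 − 13·(3 − 2)/(13 − (−6)) = 44/19.

44/19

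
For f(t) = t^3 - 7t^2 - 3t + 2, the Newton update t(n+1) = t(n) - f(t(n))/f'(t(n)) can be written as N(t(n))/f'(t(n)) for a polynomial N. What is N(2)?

-14

f'(t) = 3t^2 - 14t - 3.
N(t) = t·f'(t) - f(t) = t·(3t^2 - 14t - 3) - (t^3 - 7t^2 - 3t + 2) = 2t^3 - 7t^2 - 2.
N(2) = -14.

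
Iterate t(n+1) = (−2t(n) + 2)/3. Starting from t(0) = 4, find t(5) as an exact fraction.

t(1) = (−2·4 + 2)/3 = −2.
t(2) = (−2·(−2) + 2)/3 = 2.
t(3) = (−2·2 + 2)/3 = −2/3.
t(4) = (−2·(−2/3) + 2)/3 = 10/9.
t(5) = (−2·(10/9) + 2)/3 = −2/27.

−2/27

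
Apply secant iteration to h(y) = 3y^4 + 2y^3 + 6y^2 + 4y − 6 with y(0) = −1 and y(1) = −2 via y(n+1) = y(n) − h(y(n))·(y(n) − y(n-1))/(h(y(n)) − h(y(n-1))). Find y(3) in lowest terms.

h(−1) = −3, h(−2) = 42. y(2) = (−2) − 42·((−2) − (−1))/(42 − (−3)) = −16/15.
h(−2) = 42, h(−16/15) = −11158/5625. y(3) = (−16/15) − (−11158/5625)·((−16/15) − (−2))/((−11158/5625) − 42) = −9797/8836.

−9797/8836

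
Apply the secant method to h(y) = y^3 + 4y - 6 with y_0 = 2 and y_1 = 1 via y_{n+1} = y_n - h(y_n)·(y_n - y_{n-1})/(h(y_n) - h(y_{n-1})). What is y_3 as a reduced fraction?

h(2) = 10, h(1) = -1. y_2 = 1 - (-1)·(1 - 2)/((-1) - 10) = 12/11.
h(1) = -1, h(12/11) = -450/1331. y_3 = (12/11) - (-450/1331)·((12/11) - 1)/((-450/1331) - (-1)) = 1002/881.

1002/881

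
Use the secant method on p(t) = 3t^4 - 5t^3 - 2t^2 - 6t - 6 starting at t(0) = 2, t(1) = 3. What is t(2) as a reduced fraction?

p(2) = -18, p(3) = 66. t(2) = 3 - 66·(3 - 2)/(66 - (-18)) = 31/14.

31/14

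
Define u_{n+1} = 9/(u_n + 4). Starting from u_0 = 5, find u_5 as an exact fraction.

u_1 = 9/(5 + 4) = 1.
u_2 = 9/(1 + 4) = 9/5.
u_3 = 9/(9/5 + 4) = 45/29.
u_4 = 9/(45/29 + 4) = 261/161.
u_5 = 9/(261/161 + 4) = 1449/905.

1449/905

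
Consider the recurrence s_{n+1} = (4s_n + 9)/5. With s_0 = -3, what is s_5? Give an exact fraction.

15837/3125

s_1 = (4·(-3) + 9)/5 = -3/5.
s_2 = (4·(-3/5) + 9)/5 = 33/25.
s_3 = (4·(33/25) + 9)/5 = 357/125.
s_4 = (4·(357/125) + 9)/5 = 2553/625.
s_5 = (4·(2553/625) + 9)/5 = 15837/3125.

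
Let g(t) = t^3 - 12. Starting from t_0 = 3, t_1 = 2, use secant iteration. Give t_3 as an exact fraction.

g(3) = 15, g(2) = -4. t_2 = 2 - (-4)·(2 - 3)/((-4) - 15) = 42/19.
g(2) = -4, g(42/19) = -8220/6859. t_3 = (42/19) - (-8220/6859)·((42/19) - 2)/((-8220/6859) - (-4)) = 2763/1201.

2763/1201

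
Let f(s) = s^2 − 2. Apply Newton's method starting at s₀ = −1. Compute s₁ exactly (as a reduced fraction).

f'(s) = 2s.
f(−1) = −1, f'(−1) = −2, so s₁ = (−1) − (−1)/(−2) = −3/2.

−3/2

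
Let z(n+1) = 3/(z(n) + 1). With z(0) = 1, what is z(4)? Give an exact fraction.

33/26

z(1) = 3/(1 + 1) = 3/2.
z(2) = 3/(3/2 + 1) = 6/5.
z(3) = 3/(6/5 + 1) = 15/11.
z(4) = 3/(15/11 + 1) = 33/26.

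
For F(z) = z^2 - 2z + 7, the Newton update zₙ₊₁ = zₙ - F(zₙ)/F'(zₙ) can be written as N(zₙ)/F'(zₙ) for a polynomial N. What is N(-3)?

F'(z) = 2z - 2.
N(z) = z·F'(z) - F(z) = z·(2z - 2) - (z^2 - 2z + 7) = z^2 - 7.
N(-3) = 2.

2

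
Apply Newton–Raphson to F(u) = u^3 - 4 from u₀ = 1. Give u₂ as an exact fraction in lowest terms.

F'(u) = 3u^2.
F(1) = -3, F'(1) = 3, so u₁ = 1 - (-3)/3 = 2.
F(2) = 4, F'(2) = 12, so u₂ = 2 - 4/12 = 5/3.

5/3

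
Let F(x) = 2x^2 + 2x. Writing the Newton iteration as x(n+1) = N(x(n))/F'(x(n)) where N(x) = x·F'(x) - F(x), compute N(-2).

F'(x) = 4x + 2.
N(x) = x·F'(x) - F(x) = x·(4x + 2) - (2x^2 + 2x) = 2x^2.
N(-2) = 8.

8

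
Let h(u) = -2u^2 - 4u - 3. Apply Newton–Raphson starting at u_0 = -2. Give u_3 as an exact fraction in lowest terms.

-95/112

h'(u) = -4u - 4.
h(-2) = -3, h'(-2) = 4, so u_1 = (-2) - (-3)/4 = -5/4.
h(-5/4) = -9/8, h'(-5/4) = 1, so u_2 = (-5/4) - (-9/8)/1 = -1/8.
h(-1/8) = -81/32, h'(-1/8) = -7/2, so u_3 = (-1/8) - (-81/32)/(-7/2) = -95/112.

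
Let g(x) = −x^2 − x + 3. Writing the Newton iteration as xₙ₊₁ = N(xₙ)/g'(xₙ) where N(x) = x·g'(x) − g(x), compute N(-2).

−7

g'(x) = −2x − 1.
N(x) = x·g'(x) − g(x) = x·(−2x − 1) − (−x^2 − x + 3) = −x^2 − 3.
N(-2) = −7.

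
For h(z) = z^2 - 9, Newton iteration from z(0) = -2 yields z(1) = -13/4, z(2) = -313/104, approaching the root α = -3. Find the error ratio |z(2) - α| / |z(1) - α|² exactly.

2/13

z(1) - α = -13/4 - (-3) = -13/4 + 3 = -1/4, so |z(1) - α| = 1/4.
z(2) - α = -313/104 - (-3) = -313/104 + 3 = -1/104, so |z(2) - α| = 1/104.
|z(1) - α|² = 1/16.
Ratio = (1/104) / (1/16) = 2/13.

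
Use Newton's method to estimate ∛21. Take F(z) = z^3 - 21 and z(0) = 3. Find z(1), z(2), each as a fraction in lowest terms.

F'(z) = 3z^2.
F(3) = 6, F'(3) = 27, so z(1) = 3 - 6/27 = 25/9.
F(25/9) = 316/729, F'(25/9) = 625/27, so z(2) = (25/9) - (316/729)/(625/27) = 46559/16875.

z(1) = 25/9, z(2) = 46559/16875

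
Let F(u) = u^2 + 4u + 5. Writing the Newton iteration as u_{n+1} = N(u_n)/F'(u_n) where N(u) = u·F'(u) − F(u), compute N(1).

F'(u) = 2u + 4.
N(u) = u·F'(u) − F(u) = u·(2u + 4) − (u^2 + 4u + 5) = u^2 − 5.
N(1) = −4.

−4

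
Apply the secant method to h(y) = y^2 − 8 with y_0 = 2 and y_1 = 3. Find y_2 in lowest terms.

14/5

h(2) = −4, h(3) = 1. y_2 = 3 − 1·(3 − 2)/(1 − (−4)) = 14/5.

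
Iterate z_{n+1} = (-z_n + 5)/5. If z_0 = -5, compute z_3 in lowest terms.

z_1 = (-(-5) + 5)/5 = 2.
z_2 = (-2 + 5)/5 = 3/5.
z_3 = (-(3/5) + 5)/5 = 22/25.

22/25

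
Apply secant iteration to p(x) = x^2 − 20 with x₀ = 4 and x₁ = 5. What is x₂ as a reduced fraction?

p(4) = −4, p(5) = 5. x₂ = 5 − 5·(5 − 4)/(5 − (−4)) = 40/9.

40/9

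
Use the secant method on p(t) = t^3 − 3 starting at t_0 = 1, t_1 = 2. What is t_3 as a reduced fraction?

p(1) = −2, p(2) = 5. t_2 = 2 − 5·(2 − 1)/(5 − (−2)) = 9/7.
p(2) = 5, p(9/7) = −300/343. t_3 = (9/7) − (−300/343)·((9/7) − 2)/((−300/343) − 5) = 561/403.

561/403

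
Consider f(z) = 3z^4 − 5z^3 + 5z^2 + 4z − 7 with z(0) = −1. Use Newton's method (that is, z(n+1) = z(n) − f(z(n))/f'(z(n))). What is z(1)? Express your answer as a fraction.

f'(z) = 12z^3 − 15z^2 + 10z + 4.
f(−1) = 2, f'(−1) = −33, so z(1) = (−1) − 2/(−33) = −31/33.

−31/33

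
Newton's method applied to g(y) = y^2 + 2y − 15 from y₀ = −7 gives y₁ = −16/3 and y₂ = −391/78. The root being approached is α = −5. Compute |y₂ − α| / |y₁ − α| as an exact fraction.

y₁ − α = −16/3 − (−5) = −16/3 + 5 = −1/3, so |y₁ − α| = 1/3.
y₂ − α = −391/78 − (−5) = −391/78 + 5 = −1/78, so |y₂ − α| = 1/78.
Ratio = (1/78) / (1/3) = 1/26.

1/26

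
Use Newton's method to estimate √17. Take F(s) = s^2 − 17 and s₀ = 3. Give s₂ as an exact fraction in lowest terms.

F'(s) = 2s.
F(3) = −8, F'(3) = 6, so s₁ = 3 − (−8)/6 = 13/3.
F(13/3) = 16/9, F'(13/3) = 26/3, so s₂ = (13/3) − (16/9)/(26/3) = 161/39.

161/39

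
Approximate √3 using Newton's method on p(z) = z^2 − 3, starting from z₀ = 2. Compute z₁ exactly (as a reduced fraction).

p'(z) = 2z.
p(2) = 1, p'(2) = 4, so z₁ = 2 − 1/4 = 7/4.

7/4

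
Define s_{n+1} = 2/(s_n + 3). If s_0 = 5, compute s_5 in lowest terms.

s_1 = 2/(5 + 3) = 1/4.
s_2 = 2/(1/4 + 3) = 8/13.
s_3 = 2/(8/13 + 3) = 26/47.
s_4 = 2/(26/47 + 3) = 94/167.
s_5 = 2/(94/167 + 3) = 334/595.

334/595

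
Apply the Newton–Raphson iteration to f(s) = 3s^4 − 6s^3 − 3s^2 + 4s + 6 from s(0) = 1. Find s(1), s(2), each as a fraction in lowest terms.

f'(s) = 12s^3 − 18s^2 − 6s + 4.
f(1) = 4, f'(1) = −8, so s(1) = 1 − 4/(−8) = 3/2.
f(3/2) = 3/16, f'(3/2) = −5, so s(2) = (3/2) − (3/16)/(−5) = 123/80.

s(1) = 3/2, s(2) = 123/80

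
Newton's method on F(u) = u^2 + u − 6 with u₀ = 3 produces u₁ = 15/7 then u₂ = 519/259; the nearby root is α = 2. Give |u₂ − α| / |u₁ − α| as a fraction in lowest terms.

u₁ − α = 15/7 − 2 = 1/7, so |u₁ − α| = 1/7.
u₂ − α = 519/259 − 2 = 1/259, so |u₂ − α| = 1/259.
Ratio = (1/259) / (1/7) = 1/37.

1/37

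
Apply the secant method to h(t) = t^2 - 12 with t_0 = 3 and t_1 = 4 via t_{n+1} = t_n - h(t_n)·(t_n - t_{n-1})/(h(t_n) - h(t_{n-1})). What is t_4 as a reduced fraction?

h(3) = -3, h(4) = 4. t_2 = 4 - 4·(4 - 3)/(4 - (-3)) = 24/7.
h(4) = 4, h(24/7) = -12/49. t_3 = (24/7) - (-12/49)·((24/7) - 4)/((-12/49) - 4) = 45/13.
h(24/7) = -12/49, h(45/13) = -3/169. t_4 = (45/13) - (-3/169)·((45/13) - (24/7))/((-3/169) - (-12/49)) = 724/209.

724/209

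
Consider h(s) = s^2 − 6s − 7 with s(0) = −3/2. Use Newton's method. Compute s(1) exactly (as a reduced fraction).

−37/36

h'(s) = 2s − 6.
h(−3/2) = 17/4, h'(−3/2) = −9, so s(1) = (−3/2) − (17/4)/(−9) = −37/36.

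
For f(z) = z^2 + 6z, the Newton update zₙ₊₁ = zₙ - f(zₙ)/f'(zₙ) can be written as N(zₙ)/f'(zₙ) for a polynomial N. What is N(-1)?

f'(z) = 2z + 6.
N(z) = z·f'(z) - f(z) = z·(2z + 6) - (z^2 + 6z) = z^2.
N(-1) = 1.

1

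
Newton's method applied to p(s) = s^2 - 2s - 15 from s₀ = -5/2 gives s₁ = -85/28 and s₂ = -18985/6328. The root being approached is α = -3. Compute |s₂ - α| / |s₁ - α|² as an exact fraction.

14/113

s₁ - α = -85/28 - (-3) = -85/28 + 3 = -1/28, so |s₁ - α| = 1/28.
s₂ - α = -18985/6328 - (-3) = -18985/6328 + 3 = -1/6328, so |s₂ - α| = 1/6328.
|s₁ - α|² = 1/784.
Ratio = (1/6328) / (1/784) = 14/113.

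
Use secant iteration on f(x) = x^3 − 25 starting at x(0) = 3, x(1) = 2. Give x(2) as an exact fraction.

55/19

f(3) = 2, f(2) = −17. x(2) = 2 − (−17)·(2 − 3)/((−17) − 2) = 55/19.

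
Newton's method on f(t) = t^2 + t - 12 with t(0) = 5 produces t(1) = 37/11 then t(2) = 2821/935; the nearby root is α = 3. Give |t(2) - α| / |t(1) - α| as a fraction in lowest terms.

t(1) - α = 37/11 - 3 = 4/11, so |t(1) - α| = 4/11.
t(2) - α = 2821/935 - 3 = 16/935, so |t(2) - α| = 16/935.
Ratio = (16/935) / (4/11) = 4/85.

4/85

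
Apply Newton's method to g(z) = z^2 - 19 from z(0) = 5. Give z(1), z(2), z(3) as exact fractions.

z(1) = 22/5, z(2) = 959/220, z(3) = 1839281/421960

g'(z) = 2z.
g(5) = 6, g'(5) = 10, so z(1) = 5 - 6/10 = 22/5.
g(22/5) = 9/25, g'(22/5) = 44/5, so z(2) = (22/5) - (9/25)/(44/5) = 959/220.
g(959/220) = 81/48400, g'(959/220) = 959/110, so z(3) = (959/220) - (81/48400)/(959/110) = 1839281/421960.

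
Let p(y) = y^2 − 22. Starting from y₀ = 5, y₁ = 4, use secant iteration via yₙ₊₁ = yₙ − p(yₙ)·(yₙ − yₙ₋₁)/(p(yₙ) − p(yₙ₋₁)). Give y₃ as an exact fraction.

61/13

p(5) = 3, p(4) = −6. y₂ = 4 − (−6)·(4 − 5)/((−6) − 3) = 14/3.
p(4) = −6, p(14/3) = −2/9. y₃ = (14/3) − (−2/9)·((14/3) − 4)/((−2/9) − (−6)) = 61/13.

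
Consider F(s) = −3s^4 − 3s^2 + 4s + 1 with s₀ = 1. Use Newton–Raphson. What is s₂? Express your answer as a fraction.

F'(s) = −12s^3 − 6s + 4.
F(1) = −1, F'(1) = −14, so s₁ = 1 − (−1)/(−14) = 13/14.
F(13/14) = −3951/38416, F'(13/14) = −7669/686, so s₂ = (13/14) − (−3951/38416)/(−7669/686) = 394837/429464.

394837/429464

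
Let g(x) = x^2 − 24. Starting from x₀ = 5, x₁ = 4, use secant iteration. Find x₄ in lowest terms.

g(5) = 1, g(4) = −8. x₂ = 4 − (−8)·(4 − 5)/((−8) − 1) = 44/9.
g(4) = −8, g(44/9) = −8/81. x₃ = (44/9) − (−8/81)·((44/9) − 4)/((−8/81) − (−8)) = 49/10.
g(44/9) = −8/81, g(49/10) = 1/100. x₄ = (49/10) − (1/100)·((49/10) − (44/9))/((1/100) − (−8/81)) = 4316/881.

4316/881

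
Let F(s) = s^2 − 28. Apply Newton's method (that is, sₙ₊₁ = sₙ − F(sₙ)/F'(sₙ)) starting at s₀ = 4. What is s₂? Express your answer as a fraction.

F'(s) = 2s.
F(4) = −12, F'(4) = 8, so s₁ = 4 − (−12)/8 = 11/2.
F(11/2) = 9/4, F'(11/2) = 11, so s₂ = (11/2) − (9/4)/11 = 233/44.

233/44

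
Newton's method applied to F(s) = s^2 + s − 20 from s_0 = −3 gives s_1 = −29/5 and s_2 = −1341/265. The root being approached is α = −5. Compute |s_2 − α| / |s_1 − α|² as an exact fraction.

s_1 − α = −29/5 − (−5) = −29/5 + 5 = −4/5, so |s_1 − α| = 4/5.
s_2 − α = −1341/265 − (−5) = −1341/265 + 5 = −16/265, so |s_2 − α| = 16/265.
|s_1 − α|² = 16/25.
Ratio = (16/265) / (16/25) = 5/53.

5/53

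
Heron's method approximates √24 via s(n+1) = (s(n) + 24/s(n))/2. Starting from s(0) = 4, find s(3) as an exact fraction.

s(1) = (4 + 24/4)/2 = 5.
s(2) = (5 + 24/5)/2 = 49/10.
s(3) = (49/10 + 24/(49/10))/2 = 4801/980.

4801/980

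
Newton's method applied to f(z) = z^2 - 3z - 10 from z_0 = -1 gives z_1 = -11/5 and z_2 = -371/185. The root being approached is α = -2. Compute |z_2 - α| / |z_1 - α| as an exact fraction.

1/37

z_1 - α = -11/5 - (-2) = -11/5 + 2 = -1/5, so |z_1 - α| = 1/5.
z_2 - α = -371/185 - (-2) = -371/185 + 2 = -1/185, so |z_2 - α| = 1/185.
Ratio = (1/185) / (1/5) = 1/37.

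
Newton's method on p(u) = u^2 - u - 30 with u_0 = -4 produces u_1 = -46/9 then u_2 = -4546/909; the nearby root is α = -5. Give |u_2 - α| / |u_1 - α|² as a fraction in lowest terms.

u_1 - α = -46/9 - (-5) = -46/9 + 5 = -1/9, so |u_1 - α| = 1/9.
u_2 - α = -4546/909 - (-5) = -4546/909 + 5 = -1/909, so |u_2 - α| = 1/909.
|u_1 - α|² = 1/81.
Ratio = (1/909) / (1/81) = 9/101.

9/101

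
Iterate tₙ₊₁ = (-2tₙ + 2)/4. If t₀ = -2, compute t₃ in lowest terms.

5/8

t₁ = (-2·(-2) + 2)/4 = 3/2.
t₂ = (-2·(3/2) + 2)/4 = -1/4.
t₃ = (-2·(-1/4) + 2)/4 = 5/8.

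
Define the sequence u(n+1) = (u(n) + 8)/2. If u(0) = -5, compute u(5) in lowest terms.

u(1) = ((-5) + 8)/2 = 3/2.
u(2) = ((3/2) + 8)/2 = 19/4.
u(3) = ((19/4) + 8)/2 = 51/8.
u(4) = ((51/8) + 8)/2 = 115/16.
u(5) = ((115/16) + 8)/2 = 243/32.

243/32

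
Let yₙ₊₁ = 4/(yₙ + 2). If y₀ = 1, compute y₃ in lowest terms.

5/4

y₁ = 4/(1 + 2) = 4/3.
y₂ = 4/(4/3 + 2) = 6/5.
y₃ = 4/(6/5 + 2) = 5/4.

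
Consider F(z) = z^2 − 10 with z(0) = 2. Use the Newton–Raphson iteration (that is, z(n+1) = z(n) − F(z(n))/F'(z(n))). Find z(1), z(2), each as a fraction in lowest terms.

F'(z) = 2z.
F(2) = −6, F'(2) = 4, so z(1) = 2 − (−6)/4 = 7/2.
F(7/2) = 9/4, F'(7/2) = 7, so z(2) = (7/2) − (9/4)/7 = 89/28.

z(1) = 7/2, z(2) = 89/28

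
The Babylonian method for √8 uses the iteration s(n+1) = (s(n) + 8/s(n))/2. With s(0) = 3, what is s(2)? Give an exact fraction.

577/204

s(1) = (3 + 8/3)/2 = 17/6.
s(2) = (17/6 + 8/(17/6))/2 = 577/204.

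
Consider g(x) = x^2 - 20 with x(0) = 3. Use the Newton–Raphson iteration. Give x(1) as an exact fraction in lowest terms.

29/6

g'(x) = 2x.
g(3) = -11, g'(3) = 6, so x(1) = 3 - (-11)/6 = 29/6.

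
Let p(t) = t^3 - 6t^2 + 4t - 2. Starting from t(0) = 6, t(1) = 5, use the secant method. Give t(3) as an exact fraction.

p(6) = 22, p(5) = -7. t(2) = 5 - (-7)·(5 - 6)/((-7) - 22) = 152/29.
p(5) = -7, p(152/29) = -45738/24389. t(3) = (152/29) - (-45738/24389)·((152/29) - 5)/((-45738/24389) - (-7)) = 95162/17855.

95162/17855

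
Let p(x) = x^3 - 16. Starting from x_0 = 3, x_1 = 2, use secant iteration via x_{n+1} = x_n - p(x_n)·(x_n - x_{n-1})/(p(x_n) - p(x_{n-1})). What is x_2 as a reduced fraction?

p(3) = 11, p(2) = -8. x_2 = 2 - (-8)·(2 - 3)/((-8) - 11) = 46/19.

46/19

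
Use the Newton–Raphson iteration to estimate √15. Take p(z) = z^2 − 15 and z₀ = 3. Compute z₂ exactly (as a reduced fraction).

p'(z) = 2z.
p(3) = −6, p'(3) = 6, so z₁ = 3 − (−6)/6 = 4.
p(4) = 1, p'(4) = 8, so z₂ = 4 − 1/8 = 31/8.

31/8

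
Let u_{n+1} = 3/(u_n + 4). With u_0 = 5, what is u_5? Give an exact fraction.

u_1 = 3/(5 + 4) = 1/3.
u_2 = 3/(1/3 + 4) = 9/13.
u_3 = 3/(9/13 + 4) = 39/61.
u_4 = 3/(39/61 + 4) = 183/283.
u_5 = 3/(183/283 + 4) = 849/1315.

849/1315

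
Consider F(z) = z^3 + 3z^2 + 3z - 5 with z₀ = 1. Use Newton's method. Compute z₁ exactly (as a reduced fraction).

F'(z) = 3z^2 + 6z + 3.
F(1) = 2, F'(1) = 12, so z₁ = 1 - 2/12 = 5/6.

5/6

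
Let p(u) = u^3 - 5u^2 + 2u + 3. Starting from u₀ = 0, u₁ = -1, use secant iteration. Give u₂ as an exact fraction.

-3/8

p(0) = 3, p(-1) = -5. u₂ = (-1) - (-5)·((-1) - 0)/((-5) - 3) = -3/8.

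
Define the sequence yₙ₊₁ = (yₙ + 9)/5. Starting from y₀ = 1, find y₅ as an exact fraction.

y₁ = (1 + 9)/5 = 2.
y₂ = (2 + 9)/5 = 11/5.
y₃ = ((11/5) + 9)/5 = 56/25.
y₄ = ((56/25) + 9)/5 = 281/125.
y₅ = ((281/125) + 9)/5 = 1406/625.

1406/625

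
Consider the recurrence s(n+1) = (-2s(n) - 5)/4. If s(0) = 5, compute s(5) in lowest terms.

-65/64

s(1) = (-2·5 - 5)/4 = -15/4.
s(2) = (-2·(-15/4) - 5)/4 = 5/8.
s(3) = (-2·(5/8) - 5)/4 = -25/16.
s(4) = (-2·(-25/16) - 5)/4 = -15/32.
s(5) = (-2·(-15/32) - 5)/4 = -65/64.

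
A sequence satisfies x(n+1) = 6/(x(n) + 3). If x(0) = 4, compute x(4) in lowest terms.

x(1) = 6/(4 + 3) = 6/7.
x(2) = 6/(6/7 + 3) = 14/9.
x(3) = 6/(14/9 + 3) = 54/41.
x(4) = 6/(54/41 + 3) = 82/59.

82/59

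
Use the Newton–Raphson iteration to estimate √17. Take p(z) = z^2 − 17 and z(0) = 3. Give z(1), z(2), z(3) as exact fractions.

z(1) = 13/3, z(2) = 161/39, z(3) = 25889/6279

p'(z) = 2z.
p(3) = −8, p'(3) = 6, so z(1) = 3 − (−8)/6 = 13/3.
p(13/3) = 16/9, p'(13/3) = 26/3, so z(2) = (13/3) − (16/9)/(26/3) = 161/39.
p(161/39) = 64/1521, p'(161/39) = 322/39, so z(3) = (161/39) − (64/1521)/(322/39) = 25889/6279.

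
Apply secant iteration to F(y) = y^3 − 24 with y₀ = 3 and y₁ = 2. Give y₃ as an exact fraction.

F(3) = 3, F(2) = −16. y₂ = 2 − (−16)·(2 − 3)/((−16) − 3) = 54/19.
F(2) = −16, F(54/19) = −7152/6859. y₃ = (54/19) − (−7152/6859)·((54/19) − 2)/((−7152/6859) − (−16)) = 4650/1603.

4650/1603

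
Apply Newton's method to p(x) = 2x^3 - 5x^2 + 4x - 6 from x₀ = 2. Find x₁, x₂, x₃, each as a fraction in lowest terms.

x₁ = 9/4, x₂ = 42/19, x₃ = 84963/38456

p'(x) = 6x^2 - 10x + 4.
p(2) = -2, p'(2) = 8, so x₁ = 2 - (-2)/8 = 9/4.
p(9/4) = 15/32, p'(9/4) = 95/8, so x₂ = (9/4) - (15/32)/(95/8) = 42/19.
p(42/19) = 90/6859, p'(42/19) = 4048/361, so x₃ = (42/19) - (90/6859)/(4048/361) = 84963/38456.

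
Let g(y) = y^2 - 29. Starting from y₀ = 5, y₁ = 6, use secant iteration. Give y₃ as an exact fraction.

g(5) = -4, g(6) = 7. y₂ = 6 - 7·(6 - 5)/(7 - (-4)) = 59/11.
g(6) = 7, g(59/11) = -28/121. y₃ = (59/11) - (-28/121)·((59/11) - 6)/((-28/121) - 7) = 673/125.

673/125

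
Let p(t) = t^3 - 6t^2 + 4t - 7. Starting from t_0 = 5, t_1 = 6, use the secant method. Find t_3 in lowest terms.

153781/28013

p(5) = -12, p(6) = 17. t_2 = 6 - 17·(6 - 5)/(17 - (-12)) = 157/29.
p(6) = 17, p(157/29) = -61608/24389. t_3 = (157/29) - (-61608/24389)·((157/29) - 6)/((-61608/24389) - 17) = 153781/28013.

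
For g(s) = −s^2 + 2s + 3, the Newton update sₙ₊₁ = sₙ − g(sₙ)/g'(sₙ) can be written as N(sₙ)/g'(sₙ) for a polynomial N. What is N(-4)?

g'(s) = −2s + 2.
N(s) = s·g'(s) − g(s) = s·(−2s + 2) − (−s^2 + 2s + 3) = −s^2 − 3.
N(-4) = −19.

−19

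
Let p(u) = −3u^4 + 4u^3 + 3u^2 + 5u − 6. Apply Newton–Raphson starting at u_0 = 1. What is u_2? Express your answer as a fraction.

p'(u) = −12u^3 + 12u^2 + 6u + 5.
p(1) = 3, p'(1) = 11, so u_1 = 1 − 3/11 = 8/11.
p(8/11) = −1134/14641, p'(8/11) = 14767/1331, so u_2 = (8/11) − (−1134/14641)/(14767/1331) = 119270/162437.

119270/162437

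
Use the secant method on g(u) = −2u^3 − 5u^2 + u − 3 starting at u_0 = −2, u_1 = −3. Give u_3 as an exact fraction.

g(−2) = −9, g(−3) = 3. u_2 = (−3) − 3·((−3) − (−2))/(3 − (−9)) = −11/4.
g(−3) = 3, g(−11/4) = −63/32. u_3 = (−11/4) − (−63/32)·((−11/4) − (−3))/((−63/32) − 3) = −151/53.

−151/53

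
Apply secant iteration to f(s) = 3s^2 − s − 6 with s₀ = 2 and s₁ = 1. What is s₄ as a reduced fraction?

f(2) = 4, f(1) = −4. s₂ = 1 − (−4)·(1 − 2)/((−4) − 4) = 3/2.
f(1) = −4, f(3/2) = −3/4. s₃ = (3/2) − (−3/4)·((3/2) − 1)/((−3/4) − (−4)) = 21/13.
f(3/2) = −3/4, f(21/13) = 36/169. s₄ = (21/13) − (36/169)·((21/13) − (3/2))/((36/169) − (−3/4)) = 345/217.

345/217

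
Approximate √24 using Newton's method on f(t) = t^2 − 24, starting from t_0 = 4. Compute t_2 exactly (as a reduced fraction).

49/10

f'(t) = 2t.
f(4) = −8, f'(4) = 8, so t_1 = 4 − (−8)/8 = 5.
f(5) = 1, f'(5) = 10, so t_2 = 5 − 1/10 = 49/10.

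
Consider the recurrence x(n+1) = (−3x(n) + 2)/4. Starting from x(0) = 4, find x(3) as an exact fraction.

x(1) = (−3·4 + 2)/4 = −5/2.
x(2) = (−3·(−5/2) + 2)/4 = 19/8.
x(3) = (−3·(19/8) + 2)/4 = −41/32.

−41/32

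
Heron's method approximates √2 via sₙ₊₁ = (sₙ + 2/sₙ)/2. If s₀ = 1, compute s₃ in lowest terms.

577/408

s₁ = (1 + 2/1)/2 = 3/2.
s₂ = (3/2 + 2/(3/2))/2 = 17/12.
s₃ = (17/12 + 2/(17/12))/2 = 577/408.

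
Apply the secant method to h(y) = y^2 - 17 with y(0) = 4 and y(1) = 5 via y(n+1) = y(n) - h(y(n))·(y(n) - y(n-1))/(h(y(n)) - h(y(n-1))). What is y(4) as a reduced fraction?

h(4) = -1, h(5) = 8. y(2) = 5 - 8·(5 - 4)/(8 - (-1)) = 37/9.
h(5) = 8, h(37/9) = -8/81. y(3) = (37/9) - (-8/81)·((37/9) - 5)/((-8/81) - 8) = 169/41.
h(37/9) = -8/81, h(169/41) = -16/1681. y(4) = (169/41) - (-16/1681)·((169/41) - (37/9))/((-16/1681) - (-8/81)) = 6263/1519.

6263/1519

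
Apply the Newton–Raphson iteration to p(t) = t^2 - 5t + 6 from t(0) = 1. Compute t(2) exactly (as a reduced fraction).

p'(t) = 2t - 5.
p(1) = 2, p'(1) = -3, so t(1) = 1 - 2/(-3) = 5/3.
p(5/3) = 4/9, p'(5/3) = -5/3, so t(2) = (5/3) - (4/9)/(-5/3) = 29/15.

29/15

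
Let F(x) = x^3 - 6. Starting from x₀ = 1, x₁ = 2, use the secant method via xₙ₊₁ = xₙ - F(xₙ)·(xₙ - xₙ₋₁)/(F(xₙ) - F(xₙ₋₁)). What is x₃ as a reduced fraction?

459/254

F(1) = -5, F(2) = 2. x₂ = 2 - 2·(2 - 1)/(2 - (-5)) = 12/7.
F(2) = 2, F(12/7) = -330/343. x₃ = (12/7) - (-330/343)·((12/7) - 2)/((-330/343) - 2) = 459/254.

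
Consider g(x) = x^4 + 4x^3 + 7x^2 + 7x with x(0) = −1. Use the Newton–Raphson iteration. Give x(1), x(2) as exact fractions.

x(1) = 2, x(2) = 28/23

g'(x) = 4x^3 + 12x^2 + 14x + 7.
g(−1) = −3, g'(−1) = 1, so x(1) = (−1) − (−3)/1 = 2.
g(2) = 90, g'(2) = 115, so x(2) = 2 − 90/115 = 28/23.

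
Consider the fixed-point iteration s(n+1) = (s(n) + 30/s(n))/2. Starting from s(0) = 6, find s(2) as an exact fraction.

s(1) = (6 + 30/6)/2 = 11/2.
s(2) = (11/2 + 30/(11/2))/2 = 241/44.

241/44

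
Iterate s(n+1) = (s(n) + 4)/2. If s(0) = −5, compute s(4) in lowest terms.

s(1) = ((−5) + 4)/2 = −1/2.
s(2) = ((−1/2) + 4)/2 = 7/4.
s(3) = ((7/4) + 4)/2 = 23/8.
s(4) = ((23/8) + 4)/2 = 55/16.

55/16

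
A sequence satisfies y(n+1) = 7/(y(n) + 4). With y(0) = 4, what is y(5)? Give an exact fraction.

y(1) = 7/(4 + 4) = 7/8.
y(2) = 7/(7/8 + 4) = 56/39.
y(3) = 7/(56/39 + 4) = 273/212.
y(4) = 7/(273/212 + 4) = 1484/1121.
y(5) = 7/(1484/1121 + 4) = 7847/5968.

7847/5968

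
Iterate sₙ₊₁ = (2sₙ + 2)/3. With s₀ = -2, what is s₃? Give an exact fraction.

s₁ = (2·(-2) + 2)/3 = -2/3.
s₂ = (2·(-2/3) + 2)/3 = 2/9.
s₃ = (2·(2/9) + 2)/3 = 22/27.

22/27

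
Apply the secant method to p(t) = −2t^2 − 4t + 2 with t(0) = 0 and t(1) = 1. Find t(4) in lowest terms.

p(0) = 2, p(1) = −4. t(2) = 1 − (−4)·(1 − 0)/((−4) − 2) = 1/3.
p(1) = −4, p(1/3) = 4/9. t(3) = (1/3) − (4/9)·((1/3) − 1)/((4/9) − (−4)) = 2/5.
p(1/3) = 4/9, p(2/5) = 2/25. t(4) = (2/5) − (2/25)·((2/5) − (1/3))/((2/25) − (4/9)) = 17/41.

17/41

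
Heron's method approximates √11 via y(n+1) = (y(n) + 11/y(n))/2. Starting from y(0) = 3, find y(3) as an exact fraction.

79201/23880

y(1) = (3 + 11/3)/2 = 10/3.
y(2) = (10/3 + 11/(10/3))/2 = 199/60.
y(3) = (199/60 + 11/(199/60))/2 = 79201/23880.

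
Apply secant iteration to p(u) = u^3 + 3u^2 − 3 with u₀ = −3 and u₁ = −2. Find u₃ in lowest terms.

p(−3) = −3, p(−2) = 1. u₂ = (−2) − 1·((−2) − (−3))/(1 − (−3)) = −9/4.
p(−2) = 1, p(−9/4) = 51/64. u₃ = (−9/4) − (51/64)·((−9/4) − (−2))/((51/64) − 1) = −42/13.

−42/13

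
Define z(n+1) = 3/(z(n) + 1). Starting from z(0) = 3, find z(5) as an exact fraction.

z(1) = 3/(3 + 1) = 3/4.
z(2) = 3/(3/4 + 1) = 12/7.
z(3) = 3/(12/7 + 1) = 21/19.
z(4) = 3/(21/19 + 1) = 57/40.
z(5) = 3/(57/40 + 1) = 120/97.

120/97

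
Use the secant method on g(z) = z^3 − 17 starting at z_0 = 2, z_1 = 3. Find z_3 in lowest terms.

20801/8137

g(2) = −9, g(3) = 10. z_2 = 3 − 10·(3 − 2)/(10 − (−9)) = 47/19.
g(3) = 10, g(47/19) = −12780/6859. z_3 = (47/19) − (−12780/6859)·((47/19) − 3)/((−12780/6859) − 10) = 20801/8137.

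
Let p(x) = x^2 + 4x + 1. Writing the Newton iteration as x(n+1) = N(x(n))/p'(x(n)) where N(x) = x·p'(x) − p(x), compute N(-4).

p'(x) = 2x + 4.
N(x) = x·p'(x) − p(x) = x·(2x + 4) − (x^2 + 4x + 1) = x^2 − 1.
N(-4) = 15.

15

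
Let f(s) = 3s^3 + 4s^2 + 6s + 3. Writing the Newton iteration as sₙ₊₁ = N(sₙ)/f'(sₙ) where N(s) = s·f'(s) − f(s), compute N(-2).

f'(s) = 9s^2 + 8s + 6.
N(s) = s·f'(s) − f(s) = s·(9s^2 + 8s + 6) − (3s^3 + 4s^2 + 6s + 3) = 6s^3 + 4s^2 − 3.
N(-2) = −35.

−35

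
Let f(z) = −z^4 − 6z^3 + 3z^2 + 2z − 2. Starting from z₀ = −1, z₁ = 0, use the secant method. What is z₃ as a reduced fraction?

27/5

f(−1) = 4, f(0) = −2. z₂ = 0 − (−2)·(0 − (−1))/((−2) − 4) = −1/3.
f(0) = −2, f(−1/3) = −172/81. z₃ = (−1/3) − (−172/81)·((−1/3) − 0)/((−172/81) − (−2)) = 27/5.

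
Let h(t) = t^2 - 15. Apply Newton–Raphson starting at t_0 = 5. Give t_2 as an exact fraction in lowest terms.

h'(t) = 2t.
h(5) = 10, h'(5) = 10, so t_1 = 5 - 10/10 = 4.
h(4) = 1, h'(4) = 8, so t_2 = 4 - 1/8 = 31/8.

31/8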